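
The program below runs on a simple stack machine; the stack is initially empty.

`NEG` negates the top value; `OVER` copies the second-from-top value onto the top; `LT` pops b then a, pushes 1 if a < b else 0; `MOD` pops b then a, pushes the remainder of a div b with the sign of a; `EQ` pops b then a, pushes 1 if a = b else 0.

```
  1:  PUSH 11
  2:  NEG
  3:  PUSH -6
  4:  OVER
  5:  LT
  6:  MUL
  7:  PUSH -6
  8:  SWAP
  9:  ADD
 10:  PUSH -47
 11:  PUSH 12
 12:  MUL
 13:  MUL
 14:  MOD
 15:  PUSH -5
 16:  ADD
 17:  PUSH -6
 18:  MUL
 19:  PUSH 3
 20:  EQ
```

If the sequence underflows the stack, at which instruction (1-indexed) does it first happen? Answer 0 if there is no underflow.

14

PUSH 11   [11]
NEG       [-11]
PUSH -6   [-11, -6]
OVER      [-11, -6, -11]
LT        [-11, 0]
MUL       [0]
PUSH -6   [0, -6]
SWAP      [-6, 0]
ADD       [-6]
PUSH -47  [-6, -47]
PUSH 12   [-6, -47, 12]
MUL       [-6, -564]
MUL       [3384]
MOD  — needs 2 operands, stack has 1 → underflow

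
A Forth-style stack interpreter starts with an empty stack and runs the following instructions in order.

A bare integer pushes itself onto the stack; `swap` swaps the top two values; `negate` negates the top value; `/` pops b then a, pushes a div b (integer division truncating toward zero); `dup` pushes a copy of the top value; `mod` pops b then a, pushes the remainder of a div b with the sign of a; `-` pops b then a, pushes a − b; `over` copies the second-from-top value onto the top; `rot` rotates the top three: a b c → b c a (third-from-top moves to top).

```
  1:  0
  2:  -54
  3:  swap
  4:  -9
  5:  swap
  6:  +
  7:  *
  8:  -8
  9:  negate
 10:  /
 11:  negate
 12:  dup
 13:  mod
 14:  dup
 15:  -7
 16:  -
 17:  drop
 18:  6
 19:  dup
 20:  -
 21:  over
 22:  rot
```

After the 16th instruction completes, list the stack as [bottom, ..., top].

[0, 7]

0      → 0
-54    → 0 -54
swap   → -54 0
-9     → -54 0 -9
swap   → -54 -9 0
+      → -54 -9
*      → 486
-8     → 486 -8
negate → 486 8
/      → 60
negate → -60
dup    → -60 -60
mod    → 0
dup    → 0 0
-7     → 0 0 -7
-      → 0 7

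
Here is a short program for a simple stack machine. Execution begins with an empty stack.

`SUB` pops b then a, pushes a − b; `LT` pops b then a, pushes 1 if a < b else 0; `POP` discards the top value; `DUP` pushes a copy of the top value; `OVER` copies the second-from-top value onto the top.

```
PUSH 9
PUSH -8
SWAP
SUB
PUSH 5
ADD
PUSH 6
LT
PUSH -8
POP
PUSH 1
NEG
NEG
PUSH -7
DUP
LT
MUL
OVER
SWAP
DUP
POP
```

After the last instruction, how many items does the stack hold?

3

PUSH 9   [9]
PUSH -8  [9, -8]
SWAP     [-8, 9]
SUB      [-17]
PUSH 5   [-17, 5]
ADD      [-12]
PUSH 6   [-12, 6]
LT       [1]
PUSH -8  [1, -8]
POP      [1]
PUSH 1   [1, 1]
NEG      [1, -1]
NEG      [1, 1]
PUSH -7  [1, 1, -7]
DUP      [1, 1, -7, -7]
LT       [1, 1, 0]
MUL      [1, 0]
OVER     [1, 0, 1]
SWAP     [1, 1, 0]
DUP      [1, 1, 0, 0]
POP      [1, 1, 0]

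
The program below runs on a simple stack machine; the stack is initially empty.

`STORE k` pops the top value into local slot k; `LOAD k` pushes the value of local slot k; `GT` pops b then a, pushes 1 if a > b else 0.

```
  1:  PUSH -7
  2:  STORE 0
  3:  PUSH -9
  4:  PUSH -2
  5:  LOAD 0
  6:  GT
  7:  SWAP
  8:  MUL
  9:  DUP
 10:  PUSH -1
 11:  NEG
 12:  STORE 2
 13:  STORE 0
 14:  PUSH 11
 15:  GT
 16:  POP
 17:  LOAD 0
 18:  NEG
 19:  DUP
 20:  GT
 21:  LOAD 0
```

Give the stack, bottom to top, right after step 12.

[-9, -9]

PUSH -7 -> -7
STORE 0 -> (empty)
PUSH -9 -> -9
PUSH -2 -> -9 -2
LOAD 0  -> -9 -2 -7
GT      -> -9 1
SWAP    -> 1 -9
MUL     -> -9
DUP     -> -9 -9
PUSH -1 -> -9 -9 -1
NEG     -> -9 -9 1
STORE 2 -> -9 -9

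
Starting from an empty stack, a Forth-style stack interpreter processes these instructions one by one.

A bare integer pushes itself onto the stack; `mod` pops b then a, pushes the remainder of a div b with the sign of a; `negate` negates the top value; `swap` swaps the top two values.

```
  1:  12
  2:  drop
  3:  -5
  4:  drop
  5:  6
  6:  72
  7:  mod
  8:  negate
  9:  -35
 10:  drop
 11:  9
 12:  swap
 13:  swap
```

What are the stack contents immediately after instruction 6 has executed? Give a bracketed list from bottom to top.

[6, 72]

12    12
drop  (empty)
-5    -5
drop  (empty)
6     6
72    6 72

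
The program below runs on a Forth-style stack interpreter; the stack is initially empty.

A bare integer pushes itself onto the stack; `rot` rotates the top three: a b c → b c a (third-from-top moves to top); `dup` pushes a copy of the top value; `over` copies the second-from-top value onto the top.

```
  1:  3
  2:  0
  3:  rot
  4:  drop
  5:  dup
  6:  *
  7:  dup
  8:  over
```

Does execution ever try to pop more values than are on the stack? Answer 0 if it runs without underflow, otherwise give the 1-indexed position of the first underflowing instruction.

3  [3]
0  [3, 0]
rot  — needs 3 operands, stack has 2 → underflow

3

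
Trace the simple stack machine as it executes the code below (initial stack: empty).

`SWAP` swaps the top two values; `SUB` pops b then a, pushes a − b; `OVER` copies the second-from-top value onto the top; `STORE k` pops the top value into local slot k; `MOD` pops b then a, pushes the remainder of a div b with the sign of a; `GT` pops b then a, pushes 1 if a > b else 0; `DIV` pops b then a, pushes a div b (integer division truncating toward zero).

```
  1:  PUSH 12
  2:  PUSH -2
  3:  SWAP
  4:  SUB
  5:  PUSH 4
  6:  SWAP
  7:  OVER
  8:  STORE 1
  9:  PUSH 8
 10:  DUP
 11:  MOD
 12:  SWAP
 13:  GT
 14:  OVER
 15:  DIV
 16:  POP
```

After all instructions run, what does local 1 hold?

4

PUSH 12 → 12
PUSH -2 → 12 -2
SWAP    → -2 12
SUB     → -14
PUSH 4  → -14 4
SWAP    → 4 -14
OVER    → 4 -14 4
STORE 1 → 4 -14
PUSH 8  → 4 -14 8
DUP     → 4 -14 8 8
MOD     → 4 -14 0
SWAP    → 4 0 -14
GT      → 4 1
OVER    → 4 1 4
DIV     → 4 0
POP     → 4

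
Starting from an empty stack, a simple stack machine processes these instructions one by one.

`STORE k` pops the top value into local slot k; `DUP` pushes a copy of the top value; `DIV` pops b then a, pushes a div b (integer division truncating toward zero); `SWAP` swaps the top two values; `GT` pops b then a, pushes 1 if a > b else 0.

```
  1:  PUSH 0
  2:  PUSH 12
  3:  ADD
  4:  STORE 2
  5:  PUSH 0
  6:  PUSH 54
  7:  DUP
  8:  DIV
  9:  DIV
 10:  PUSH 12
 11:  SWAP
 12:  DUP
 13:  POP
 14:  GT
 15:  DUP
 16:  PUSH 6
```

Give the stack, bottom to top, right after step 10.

[0, 12]

PUSH 0   [0]
PUSH 12  [0, 12]
ADD      [12]
STORE 2  []
PUSH 0   [0]
PUSH 54  [0, 54]
DUP      [0, 54, 54]
DIV      [0, 1]
DIV      [0]
PUSH 12  [0, 12]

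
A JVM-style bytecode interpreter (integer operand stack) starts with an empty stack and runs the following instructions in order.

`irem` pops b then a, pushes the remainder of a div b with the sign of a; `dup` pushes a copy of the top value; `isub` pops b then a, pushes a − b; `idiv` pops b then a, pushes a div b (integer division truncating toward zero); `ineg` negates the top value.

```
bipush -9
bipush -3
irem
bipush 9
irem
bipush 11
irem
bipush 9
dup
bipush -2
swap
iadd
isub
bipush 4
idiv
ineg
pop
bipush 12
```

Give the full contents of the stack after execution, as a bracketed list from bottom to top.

[0, 12]

bipush -9 -> [-9]
bipush -3 -> [-9, -3]
irem      -> [0]
bipush 9  -> [0, 9]
irem      -> [0]
bipush 11 -> [0, 11]
irem      -> [0]
bipush 9  -> [0, 9]
dup       -> [0, 9, 9]
bipush -2 -> [0, 9, 9, -2]
swap      -> [0, 9, -2, 9]
iadd      -> [0, 9, 7]
isub      -> [0, 2]
bipush 4  -> [0, 2, 4]
idiv      -> [0, 0]
ineg      -> [0, 0]
pop       -> [0]
bipush 12 -> [0, 12]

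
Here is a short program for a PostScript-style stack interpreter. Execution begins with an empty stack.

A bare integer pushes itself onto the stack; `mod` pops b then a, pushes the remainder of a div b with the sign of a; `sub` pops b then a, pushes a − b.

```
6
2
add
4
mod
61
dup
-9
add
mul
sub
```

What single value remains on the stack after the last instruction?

-3172

6   → [6]
2   → [6, 2]
add → [8]
4   → [8, 4]
mod → [0]
61  → [0, 61]
dup → [0, 61, 61]
-9  → [0, 61, 61, -9]
add → [0, 61, 52]
mul → [0, 3172]
sub → [-3172]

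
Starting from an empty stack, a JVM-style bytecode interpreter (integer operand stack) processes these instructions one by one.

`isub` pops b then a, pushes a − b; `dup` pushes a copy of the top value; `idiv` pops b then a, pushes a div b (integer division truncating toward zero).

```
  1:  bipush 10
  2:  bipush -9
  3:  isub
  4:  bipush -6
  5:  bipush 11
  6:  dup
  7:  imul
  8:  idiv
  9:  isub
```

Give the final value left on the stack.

bipush 10  10
bipush -9  10 -9
isub       19
bipush -6  19 -6
bipush 11  19 -6 11
dup        19 -6 11 11
imul       19 -6 121
idiv       19 0
isub       19

19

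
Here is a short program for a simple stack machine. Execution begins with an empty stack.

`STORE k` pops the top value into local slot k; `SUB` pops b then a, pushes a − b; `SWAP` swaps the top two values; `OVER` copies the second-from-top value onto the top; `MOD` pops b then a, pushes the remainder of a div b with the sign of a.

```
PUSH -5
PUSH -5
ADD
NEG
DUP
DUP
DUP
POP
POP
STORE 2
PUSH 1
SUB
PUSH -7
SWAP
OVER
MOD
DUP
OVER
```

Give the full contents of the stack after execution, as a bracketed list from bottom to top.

[-7, 2, 2, 2]

PUSH -5 : -5
PUSH -5 : -5 -5
ADD     : -10
NEG     : 10
DUP     : 10 10
DUP     : 10 10 10
DUP     : 10 10 10 10
POP     : 10 10 10
POP     : 10 10
STORE 2 : 10
PUSH 1  : 10 1
SUB     : 9
PUSH -7 : 9 -7
SWAP    : -7 9
OVER    : -7 9 -7
MOD     : -7 2
DUP     : -7 2 2
OVER    : -7 2 2 2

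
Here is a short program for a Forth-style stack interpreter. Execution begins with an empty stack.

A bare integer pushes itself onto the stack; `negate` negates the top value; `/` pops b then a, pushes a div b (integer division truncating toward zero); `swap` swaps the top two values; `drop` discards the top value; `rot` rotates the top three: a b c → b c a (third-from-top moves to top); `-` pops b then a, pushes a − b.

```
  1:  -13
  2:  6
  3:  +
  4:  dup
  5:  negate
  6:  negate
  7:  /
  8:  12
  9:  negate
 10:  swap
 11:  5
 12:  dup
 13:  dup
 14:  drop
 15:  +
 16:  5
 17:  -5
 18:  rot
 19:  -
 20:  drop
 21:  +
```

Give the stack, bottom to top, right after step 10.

[-12, 1]

-13    -> [-13]
6      -> [-13, 6]
+      -> [-7]
dup    -> [-7, -7]
negate -> [-7, 7]
negate -> [-7, -7]
/      -> [1]
12     -> [1, 12]
negate -> [1, -12]
swap   -> [-12, 1]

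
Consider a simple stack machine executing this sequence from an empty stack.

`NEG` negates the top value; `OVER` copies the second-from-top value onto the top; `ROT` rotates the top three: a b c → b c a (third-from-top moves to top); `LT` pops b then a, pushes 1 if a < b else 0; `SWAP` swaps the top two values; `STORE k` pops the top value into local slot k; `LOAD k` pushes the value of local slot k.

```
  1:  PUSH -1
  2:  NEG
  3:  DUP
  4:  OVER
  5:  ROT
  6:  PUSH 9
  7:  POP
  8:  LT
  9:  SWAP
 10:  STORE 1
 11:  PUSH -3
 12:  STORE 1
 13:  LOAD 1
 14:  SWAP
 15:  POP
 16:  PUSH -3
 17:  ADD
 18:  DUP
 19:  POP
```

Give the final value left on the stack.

PUSH -1  [-1]
NEG      [1]
DUP      [1, 1]
OVER     [1, 1, 1]
ROT      [1, 1, 1]
PUSH 9   [1, 1, 1, 9]
POP      [1, 1, 1]
LT       [1, 0]
SWAP     [0, 1]
STORE 1  [0]
PUSH -3  [0, -3]
STORE 1  [0]
LOAD 1   [0, -3]
SWAP     [-3, 0]
POP      [-3]
PUSH -3  [-3, -3]
ADD      [-6]
DUP      [-6, -6]
POP      [-6]

-6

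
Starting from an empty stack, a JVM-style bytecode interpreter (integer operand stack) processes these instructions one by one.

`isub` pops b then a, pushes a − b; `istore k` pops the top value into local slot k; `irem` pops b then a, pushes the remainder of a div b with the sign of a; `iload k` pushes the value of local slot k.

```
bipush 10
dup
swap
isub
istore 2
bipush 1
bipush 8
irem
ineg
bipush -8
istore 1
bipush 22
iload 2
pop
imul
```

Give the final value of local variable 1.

bipush 10 → 10
dup       → 10 10
swap      → 10 10
isub      → 0
istore 2  → (empty)
bipush 1  → 1
bipush 8  → 1 8
irem      → 1
ineg      → -1
bipush -8 → -1 -8
istore 1  → -1
bipush 22 → -1 22
iload 2   → -1 22 0
pop       → -1 22
imul      → -22

-8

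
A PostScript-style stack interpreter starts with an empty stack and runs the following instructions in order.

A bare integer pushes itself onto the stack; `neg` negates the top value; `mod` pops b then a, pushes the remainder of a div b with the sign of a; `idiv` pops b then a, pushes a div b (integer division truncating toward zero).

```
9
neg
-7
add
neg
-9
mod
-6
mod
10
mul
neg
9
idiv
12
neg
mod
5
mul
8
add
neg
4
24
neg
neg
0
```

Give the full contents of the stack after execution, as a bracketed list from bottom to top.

9     [9]
neg   [-9]
-7    [-9, -7]
add   [-16]
neg   [16]
-9    [16, -9]
mod   [7]
-6    [7, -6]
mod   [1]
10    [1, 10]
mul   [10]
neg   [-10]
9     [-10, 9]
idiv  [-1]
12    [-1, 12]
neg   [-1, -12]
mod   [-1]
5     [-1, 5]
mul   [-5]
8     [-5, 8]
add   [3]
neg   [-3]
4     [-3, 4]
24    [-3, 4, 24]
neg   [-3, 4, -24]
neg   [-3, 4, 24]
0     [-3, 4, 24, 0]

[-3, 4, 24, 0]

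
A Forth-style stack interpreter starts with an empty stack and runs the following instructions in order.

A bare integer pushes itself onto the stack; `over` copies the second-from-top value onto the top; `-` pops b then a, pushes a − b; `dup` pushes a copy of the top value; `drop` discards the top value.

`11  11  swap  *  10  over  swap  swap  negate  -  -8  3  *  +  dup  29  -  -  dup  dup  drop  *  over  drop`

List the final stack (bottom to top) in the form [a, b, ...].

11     -> 11
11     -> 11 11
swap   -> 11 11
*      -> 121
10     -> 121 10
over   -> 121 10 121
swap   -> 121 121 10
swap   -> 121 10 121
negate -> 121 10 -121
-      -> 121 131
-8     -> 121 131 -8
3      -> 121 131 -8 3
*      -> 121 131 -24
+      -> 121 107
dup    -> 121 107 107
29     -> 121 107 107 29
-      -> 121 107 78
-      -> 121 29
dup    -> 121 29 29
dup    -> 121 29 29 29
drop   -> 121 29 29
*      -> 121 841
over   -> 121 841 121
drop   -> 121 841

[121, 841]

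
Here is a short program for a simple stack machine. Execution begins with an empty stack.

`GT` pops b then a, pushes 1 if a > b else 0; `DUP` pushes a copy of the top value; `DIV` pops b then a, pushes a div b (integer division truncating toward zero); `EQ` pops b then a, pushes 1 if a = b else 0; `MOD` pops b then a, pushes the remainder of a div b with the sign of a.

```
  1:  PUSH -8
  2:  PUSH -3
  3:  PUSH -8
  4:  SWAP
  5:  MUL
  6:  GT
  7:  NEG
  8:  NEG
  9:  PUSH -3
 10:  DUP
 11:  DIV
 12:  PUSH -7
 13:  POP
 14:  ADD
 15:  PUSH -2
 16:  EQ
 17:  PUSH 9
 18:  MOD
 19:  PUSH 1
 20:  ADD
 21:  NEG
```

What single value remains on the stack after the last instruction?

PUSH -8  [-8]
PUSH -3  [-8, -3]
PUSH -8  [-8, -3, -8]
SWAP     [-8, -8, -3]
MUL      [-8, 24]
GT       [0]
NEG      [0]
NEG      [0]
PUSH -3  [0, -3]
DUP      [0, -3, -3]
DIV      [0, 1]
PUSH -7  [0, 1, -7]
POP      [0, 1]
ADD      [1]
PUSH -2  [1, -2]
EQ       [0]
PUSH 9   [0, 9]
MOD      [0]
PUSH 1   [0, 1]
ADD      [1]
NEG      [-1]

-1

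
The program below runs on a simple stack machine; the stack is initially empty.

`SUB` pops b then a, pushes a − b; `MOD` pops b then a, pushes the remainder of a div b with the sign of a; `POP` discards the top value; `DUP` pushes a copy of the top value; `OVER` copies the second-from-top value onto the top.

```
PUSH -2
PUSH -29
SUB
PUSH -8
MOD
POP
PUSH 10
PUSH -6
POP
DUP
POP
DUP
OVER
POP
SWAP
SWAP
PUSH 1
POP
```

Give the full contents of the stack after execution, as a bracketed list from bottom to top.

[10, 10]

PUSH -2  : [-2]
PUSH -29 : [-2, -29]
SUB      : [27]
PUSH -8  : [27, -8]
MOD      : [3]
POP      : []
PUSH 10  : [10]
PUSH -6  : [10, -6]
POP      : [10]
DUP      : [10, 10]
POP      : [10]
DUP      : [10, 10]
OVER     : [10, 10, 10]
POP      : [10, 10]
SWAP     : [10, 10]
SWAP     : [10, 10]
PUSH 1   : [10, 10, 1]
POP      : [10, 10]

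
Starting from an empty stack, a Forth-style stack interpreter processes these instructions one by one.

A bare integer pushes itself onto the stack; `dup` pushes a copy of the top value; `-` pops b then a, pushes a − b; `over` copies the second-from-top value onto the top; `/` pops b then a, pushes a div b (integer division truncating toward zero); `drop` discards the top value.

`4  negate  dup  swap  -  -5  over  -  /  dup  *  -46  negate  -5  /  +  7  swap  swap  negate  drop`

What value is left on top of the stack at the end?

-9

4       [4]
negate  [-4]
dup     [-4, -4]
swap    [-4, -4]
-       [0]
-5      [0, -5]
over    [0, -5, 0]
-       [0, -5]
/       [0]
dup     [0, 0]
*       [0]
-46     [0, -46]
negate  [0, 46]
-5      [0, 46, -5]
/       [0, -9]
+       [-9]
7       [-9, 7]
swap    [7, -9]
swap    [-9, 7]
negate  [-9, -7]
drop    [-9]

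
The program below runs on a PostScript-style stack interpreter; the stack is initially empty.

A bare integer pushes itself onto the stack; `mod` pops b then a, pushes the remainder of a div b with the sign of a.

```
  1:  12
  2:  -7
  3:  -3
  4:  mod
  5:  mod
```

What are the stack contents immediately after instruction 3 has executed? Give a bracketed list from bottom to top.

[12, -7, -3]

12 -> [12]
-7 -> [12, -7]
-3 -> [12, -7, -3]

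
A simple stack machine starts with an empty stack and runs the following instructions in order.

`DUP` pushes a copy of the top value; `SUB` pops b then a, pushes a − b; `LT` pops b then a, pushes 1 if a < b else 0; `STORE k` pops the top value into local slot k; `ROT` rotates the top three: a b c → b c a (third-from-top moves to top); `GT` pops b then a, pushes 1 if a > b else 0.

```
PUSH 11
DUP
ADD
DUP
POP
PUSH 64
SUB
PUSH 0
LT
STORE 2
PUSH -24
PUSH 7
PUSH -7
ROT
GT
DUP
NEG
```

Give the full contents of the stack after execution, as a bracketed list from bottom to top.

[7, 1, -1]

PUSH 11  → 11
DUP      → 11 11
ADD      → 22
DUP      → 22 22
POP      → 22
PUSH 64  → 22 64
SUB      → -42
PUSH 0   → -42 0
LT       → 1
STORE 2  → (empty)
PUSH -24 → -24
PUSH 7   → -24 7
PUSH -7  → -24 7 -7
ROT      → 7 -7 -24
GT       → 7 1
DUP      → 7 1 1
NEG      → 7 1 -1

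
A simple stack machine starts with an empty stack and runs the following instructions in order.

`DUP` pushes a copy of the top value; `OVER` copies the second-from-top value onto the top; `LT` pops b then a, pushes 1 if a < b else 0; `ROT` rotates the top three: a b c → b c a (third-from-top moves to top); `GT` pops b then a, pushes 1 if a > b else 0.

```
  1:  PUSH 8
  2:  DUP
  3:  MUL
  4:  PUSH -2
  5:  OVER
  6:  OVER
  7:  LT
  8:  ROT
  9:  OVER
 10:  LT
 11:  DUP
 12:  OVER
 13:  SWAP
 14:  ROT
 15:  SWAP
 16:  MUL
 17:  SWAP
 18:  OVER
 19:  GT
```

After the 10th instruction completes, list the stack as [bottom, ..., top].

PUSH 8  -> 8
DUP     -> 8 8
MUL     -> 64
PUSH -2 -> 64 -2
OVER    -> 64 -2 64
OVER    -> 64 -2 64 -2
LT      -> 64 -2 0
ROT     -> -2 0 64
OVER    -> -2 0 64 0
LT      -> -2 0 0

[-2, 0, 0]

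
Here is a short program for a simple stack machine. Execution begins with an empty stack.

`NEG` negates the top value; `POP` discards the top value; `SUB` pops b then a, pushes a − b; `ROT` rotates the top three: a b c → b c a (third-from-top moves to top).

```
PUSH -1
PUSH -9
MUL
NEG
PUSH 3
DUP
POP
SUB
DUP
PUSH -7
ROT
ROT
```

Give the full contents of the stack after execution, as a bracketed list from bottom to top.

[-7, -12, -12]

PUSH -1 : -1
PUSH -9 : -1 -9
MUL     : 9
NEG     : -9
PUSH 3  : -9 3
DUP     : -9 3 3
POP     : -9 3
SUB     : -12
DUP     : -12 -12
PUSH -7 : -12 -12 -7
ROT     : -12 -7 -12
ROT     : -7 -12 -12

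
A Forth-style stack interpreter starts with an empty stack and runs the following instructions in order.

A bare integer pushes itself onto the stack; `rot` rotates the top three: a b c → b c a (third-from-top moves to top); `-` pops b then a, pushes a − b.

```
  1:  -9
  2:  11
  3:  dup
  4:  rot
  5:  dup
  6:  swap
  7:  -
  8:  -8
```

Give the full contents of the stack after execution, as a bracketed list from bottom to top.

-9   → -9
11   → -9 11
dup  → -9 11 11
rot  → 11 11 -9
dup  → 11 11 -9 -9
swap → 11 11 -9 -9
-    → 11 11 0
-8   → 11 11 0 -8

[11, 11, 0, -8]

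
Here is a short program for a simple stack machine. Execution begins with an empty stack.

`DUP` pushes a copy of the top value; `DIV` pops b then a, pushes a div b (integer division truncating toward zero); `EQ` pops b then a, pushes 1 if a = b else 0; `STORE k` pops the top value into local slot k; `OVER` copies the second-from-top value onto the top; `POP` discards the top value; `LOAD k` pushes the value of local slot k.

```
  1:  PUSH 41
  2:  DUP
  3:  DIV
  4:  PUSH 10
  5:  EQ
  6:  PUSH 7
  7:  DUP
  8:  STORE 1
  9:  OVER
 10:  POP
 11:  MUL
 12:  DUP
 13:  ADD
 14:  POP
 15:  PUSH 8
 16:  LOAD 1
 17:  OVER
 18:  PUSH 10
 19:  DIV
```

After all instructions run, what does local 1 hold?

7

PUSH 41  [41]
DUP      [41, 41]
DIV      [1]
PUSH 10  [1, 10]
EQ       [0]
PUSH 7   [0, 7]
DUP      [0, 7, 7]
STORE 1  [0, 7]
OVER     [0, 7, 0]
POP      [0, 7]
MUL      [0]
DUP      [0, 0]
ADD      [0]
POP      []
PUSH 8   [8]
LOAD 1   [8, 7]
OVER     [8, 7, 8]
PUSH 10  [8, 7, 8, 10]
DIV      [8, 7, 0]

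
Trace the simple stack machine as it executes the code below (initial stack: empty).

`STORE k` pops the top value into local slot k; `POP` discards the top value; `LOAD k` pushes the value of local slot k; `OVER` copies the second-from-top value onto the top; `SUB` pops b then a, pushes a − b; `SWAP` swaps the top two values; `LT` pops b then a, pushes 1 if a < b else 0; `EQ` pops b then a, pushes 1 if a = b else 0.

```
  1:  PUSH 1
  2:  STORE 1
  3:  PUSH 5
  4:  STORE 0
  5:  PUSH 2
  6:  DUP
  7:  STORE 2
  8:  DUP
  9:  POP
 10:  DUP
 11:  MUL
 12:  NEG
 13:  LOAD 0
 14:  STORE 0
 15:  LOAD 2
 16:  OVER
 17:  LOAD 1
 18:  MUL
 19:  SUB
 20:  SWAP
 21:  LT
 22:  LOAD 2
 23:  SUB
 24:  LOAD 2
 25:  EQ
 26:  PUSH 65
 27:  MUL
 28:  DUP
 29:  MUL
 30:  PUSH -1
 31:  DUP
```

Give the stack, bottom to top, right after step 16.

[-4, 2, -4]

PUSH 1  -> [1]
STORE 1 -> []
PUSH 5  -> [5]
STORE 0 -> []
PUSH 2  -> [2]
DUP     -> [2, 2]
STORE 2 -> [2]
DUP     -> [2, 2]
POP     -> [2]
DUP     -> [2, 2]
MUL     -> [4]
NEG     -> [-4]
LOAD 0  -> [-4, 5]
STORE 0 -> [-4]
LOAD 2  -> [-4, 2]
OVER    -> [-4, 2, -4]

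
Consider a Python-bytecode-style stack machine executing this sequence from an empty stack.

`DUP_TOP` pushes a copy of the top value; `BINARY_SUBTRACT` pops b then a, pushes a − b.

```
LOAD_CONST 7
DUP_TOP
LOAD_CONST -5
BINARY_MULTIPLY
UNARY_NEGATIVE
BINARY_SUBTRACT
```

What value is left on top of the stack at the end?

LOAD_CONST 7    → 7
DUP_TOP         → 7 7
LOAD_CONST -5   → 7 7 -5
BINARY_MULTIPLY → 7 -35
UNARY_NEGATIVE  → 7 35
BINARY_SUBTRACT → -28

-28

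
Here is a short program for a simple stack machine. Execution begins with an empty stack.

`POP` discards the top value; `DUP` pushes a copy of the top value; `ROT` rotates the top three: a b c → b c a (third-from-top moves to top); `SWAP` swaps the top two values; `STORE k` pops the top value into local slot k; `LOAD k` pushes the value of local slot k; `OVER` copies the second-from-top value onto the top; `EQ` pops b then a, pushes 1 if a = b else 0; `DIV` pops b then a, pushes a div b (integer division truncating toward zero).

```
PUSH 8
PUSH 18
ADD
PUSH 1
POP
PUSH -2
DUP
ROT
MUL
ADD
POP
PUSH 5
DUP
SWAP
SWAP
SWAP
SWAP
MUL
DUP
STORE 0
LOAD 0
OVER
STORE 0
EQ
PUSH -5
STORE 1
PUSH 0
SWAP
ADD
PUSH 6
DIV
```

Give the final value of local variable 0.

PUSH 8   [8]
PUSH 18  [8, 18]
ADD      [26]
PUSH 1   [26, 1]
POP      [26]
PUSH -2  [26, -2]
DUP      [26, -2, -2]
ROT      [-2, -2, 26]
MUL      [-2, -52]
ADD      [-54]
POP      []
PUSH 5   [5]
DUP      [5, 5]
SWAP     [5, 5]
SWAP     [5, 5]
SWAP     [5, 5]
SWAP     [5, 5]
MUL      [25]
DUP      [25, 25]
STORE 0  [25]
LOAD 0   [25, 25]
OVER     [25, 25, 25]
STORE 0  [25, 25]
EQ       [1]
PUSH -5  [1, -5]
STORE 1  [1]
PUSH 0   [1, 0]
SWAP     [0, 1]
ADD      [1]
PUSH 6   [1, 6]
DIV      [0]

25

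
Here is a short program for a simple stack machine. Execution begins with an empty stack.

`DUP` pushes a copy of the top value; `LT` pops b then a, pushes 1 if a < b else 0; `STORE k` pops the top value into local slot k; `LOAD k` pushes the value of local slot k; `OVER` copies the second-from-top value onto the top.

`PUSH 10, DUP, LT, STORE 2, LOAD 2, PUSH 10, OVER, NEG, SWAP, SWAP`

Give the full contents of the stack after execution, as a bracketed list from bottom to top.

[0, 10, 0]

PUSH 10 : 10
DUP     : 10 10
LT      : 0
STORE 2 : (empty)
LOAD 2  : 0
PUSH 10 : 0 10
OVER    : 0 10 0
NEG     : 0 10 0
SWAP    : 0 0 10
SWAP    : 0 10 0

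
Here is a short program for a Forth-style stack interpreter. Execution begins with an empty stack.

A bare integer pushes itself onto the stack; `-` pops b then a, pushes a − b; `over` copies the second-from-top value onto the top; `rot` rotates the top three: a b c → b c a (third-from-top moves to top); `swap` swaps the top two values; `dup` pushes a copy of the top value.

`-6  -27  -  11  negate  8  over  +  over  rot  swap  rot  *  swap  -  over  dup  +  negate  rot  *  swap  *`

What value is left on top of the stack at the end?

-38808

-6     → [-6]
-27    → [-6, -27]
-      → [21]
11     → [21, 11]
negate → [21, -11]
8      → [21, -11, 8]
over   → [21, -11, 8, -11]
+      → [21, -11, -3]
over   → [21, -11, -3, -11]
rot    → [21, -3, -11, -11]
swap   → [21, -3, -11, -11]
rot    → [21, -11, -11, -3]
*      → [21, -11, 33]
swap   → [21, 33, -11]
-      → [21, 44]
over   → [21, 44, 21]
dup    → [21, 44, 21, 21]
+      → [21, 44, 42]
negate → [21, 44, -42]
rot    → [44, -42, 21]
*      → [44, -882]
swap   → [-882, 44]
*      → [-38808]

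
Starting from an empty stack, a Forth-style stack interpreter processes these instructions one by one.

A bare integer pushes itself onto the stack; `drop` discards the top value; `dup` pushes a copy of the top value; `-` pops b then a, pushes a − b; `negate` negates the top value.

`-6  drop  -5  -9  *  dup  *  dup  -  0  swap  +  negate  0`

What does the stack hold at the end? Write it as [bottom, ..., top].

[0, 0]

-6     → [-6]
drop   → []
-5     → [-5]
-9     → [-5, -9]
*      → [45]
dup    → [45, 45]
*      → [2025]
dup    → [2025, 2025]
-      → [0]
0      → [0, 0]
swap   → [0, 0]
+      → [0]
negate → [0]
0      → [0, 0]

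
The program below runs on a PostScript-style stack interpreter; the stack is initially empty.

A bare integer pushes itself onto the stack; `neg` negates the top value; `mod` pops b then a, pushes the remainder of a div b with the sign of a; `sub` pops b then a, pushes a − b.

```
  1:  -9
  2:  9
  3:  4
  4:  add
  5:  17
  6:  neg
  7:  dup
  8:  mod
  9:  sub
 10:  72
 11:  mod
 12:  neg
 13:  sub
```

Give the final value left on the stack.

4

-9  -> -9
9   -> -9 9
4   -> -9 9 4
add -> -9 13
17  -> -9 13 17
neg -> -9 13 -17
dup -> -9 13 -17 -17
mod -> -9 13 0
sub -> -9 13
72  -> -9 13 72
mod -> -9 13
neg -> -9 -13
sub -> 4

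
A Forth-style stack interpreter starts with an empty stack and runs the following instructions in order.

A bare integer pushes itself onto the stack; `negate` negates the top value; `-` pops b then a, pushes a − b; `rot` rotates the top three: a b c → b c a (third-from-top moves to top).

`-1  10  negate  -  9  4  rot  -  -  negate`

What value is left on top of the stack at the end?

-14

-1     → -1
10     → -1 10
negate → -1 -10
-      → 9
9      → 9 9
4      → 9 9 4
rot    → 9 4 9
-      → 9 -5
-      → 14
negate → -14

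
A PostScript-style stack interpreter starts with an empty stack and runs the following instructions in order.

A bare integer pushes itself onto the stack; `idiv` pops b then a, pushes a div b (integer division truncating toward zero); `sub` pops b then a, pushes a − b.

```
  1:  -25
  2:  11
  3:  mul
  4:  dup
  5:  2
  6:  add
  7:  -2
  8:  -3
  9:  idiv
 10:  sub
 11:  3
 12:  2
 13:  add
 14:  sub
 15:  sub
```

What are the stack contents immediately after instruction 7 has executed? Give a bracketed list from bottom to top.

-25 → -25
11  → -25 11
mul → -275
dup → -275 -275
2   → -275 -275 2
add → -275 -273
-2  → -275 -273 -2

[-275, -273, -2]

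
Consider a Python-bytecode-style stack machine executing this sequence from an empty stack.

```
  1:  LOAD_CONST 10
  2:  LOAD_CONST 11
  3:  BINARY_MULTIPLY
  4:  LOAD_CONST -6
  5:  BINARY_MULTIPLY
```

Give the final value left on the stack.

LOAD_CONST 10   : 10
LOAD_CONST 11   : 10 11
BINARY_MULTIPLY : 110
LOAD_CONST -6   : 110 -6
BINARY_MULTIPLY : -660

-660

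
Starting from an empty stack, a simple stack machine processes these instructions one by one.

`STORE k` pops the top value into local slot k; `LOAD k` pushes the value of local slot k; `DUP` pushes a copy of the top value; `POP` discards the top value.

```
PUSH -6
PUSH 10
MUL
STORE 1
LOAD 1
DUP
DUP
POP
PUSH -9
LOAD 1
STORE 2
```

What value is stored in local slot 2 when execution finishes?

-60

PUSH -6 -> [-6]
PUSH 10 -> [-6, 10]
MUL     -> [-60]
STORE 1 -> []
LOAD 1  -> [-60]
DUP     -> [-60, -60]
DUP     -> [-60, -60, -60]
POP     -> [-60, -60]
PUSH -9 -> [-60, -60, -9]
LOAD 1  -> [-60, -60, -9, -60]
STORE 2 -> [-60, -60, -9]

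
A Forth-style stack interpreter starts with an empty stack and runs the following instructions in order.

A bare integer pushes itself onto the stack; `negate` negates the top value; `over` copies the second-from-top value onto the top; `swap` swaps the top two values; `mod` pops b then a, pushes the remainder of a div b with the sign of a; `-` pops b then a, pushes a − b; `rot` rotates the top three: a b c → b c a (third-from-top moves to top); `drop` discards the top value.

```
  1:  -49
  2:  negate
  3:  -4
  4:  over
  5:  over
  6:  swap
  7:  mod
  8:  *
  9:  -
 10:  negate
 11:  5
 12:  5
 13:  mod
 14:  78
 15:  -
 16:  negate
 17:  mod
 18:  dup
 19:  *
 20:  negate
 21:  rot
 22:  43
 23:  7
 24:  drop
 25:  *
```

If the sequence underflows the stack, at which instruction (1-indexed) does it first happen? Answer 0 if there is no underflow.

21

-49    -> -49
negate -> 49
-4     -> 49 -4
over   -> 49 -4 49
over   -> 49 -4 49 -4
swap   -> 49 -4 -4 49
mod    -> 49 -4 -4
*      -> 49 16
-      -> 33
negate -> -33
5      -> -33 5
5      -> -33 5 5
mod    -> -33 0
78     -> -33 0 78
-      -> -33 -78
negate -> -33 78
mod    -> -33
dup    -> -33 -33
*      -> 1089
negate -> -1089
rot  — needs 3 operands, stack has 1 → underflow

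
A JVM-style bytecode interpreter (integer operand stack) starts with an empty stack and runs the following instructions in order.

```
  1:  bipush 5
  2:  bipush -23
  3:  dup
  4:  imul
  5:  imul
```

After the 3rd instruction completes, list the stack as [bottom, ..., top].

bipush 5    [5]
bipush -23  [5, -23]
dup         [5, -23, -23]

[5, -23, -23]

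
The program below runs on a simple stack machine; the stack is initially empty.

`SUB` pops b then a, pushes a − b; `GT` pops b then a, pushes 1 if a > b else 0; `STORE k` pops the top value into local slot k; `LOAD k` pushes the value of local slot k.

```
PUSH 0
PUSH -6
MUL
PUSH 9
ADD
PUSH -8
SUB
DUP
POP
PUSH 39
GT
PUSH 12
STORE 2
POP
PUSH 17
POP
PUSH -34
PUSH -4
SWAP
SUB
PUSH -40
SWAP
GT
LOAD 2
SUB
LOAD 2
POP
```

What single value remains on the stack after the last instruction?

PUSH 0   → [0]
PUSH -6  → [0, -6]
MUL      → [0]
PUSH 9   → [0, 9]
ADD      → [9]
PUSH -8  → [9, -8]
SUB      → [17]
DUP      → [17, 17]
POP      → [17]
PUSH 39  → [17, 39]
GT       → [0]
PUSH 12  → [0, 12]
STORE 2  → [0]
POP      → []
PUSH 17  → [17]
POP      → []
PUSH -34 → [-34]
PUSH -4  → [-34, -4]
SWAP     → [-4, -34]
SUB      → [30]
PUSH -40 → [30, -40]
SWAP     → [-40, 30]
GT       → [0]
LOAD 2   → [0, 12]
SUB      → [-12]
LOAD 2   → [-12, 12]
POP      → [-12]

-12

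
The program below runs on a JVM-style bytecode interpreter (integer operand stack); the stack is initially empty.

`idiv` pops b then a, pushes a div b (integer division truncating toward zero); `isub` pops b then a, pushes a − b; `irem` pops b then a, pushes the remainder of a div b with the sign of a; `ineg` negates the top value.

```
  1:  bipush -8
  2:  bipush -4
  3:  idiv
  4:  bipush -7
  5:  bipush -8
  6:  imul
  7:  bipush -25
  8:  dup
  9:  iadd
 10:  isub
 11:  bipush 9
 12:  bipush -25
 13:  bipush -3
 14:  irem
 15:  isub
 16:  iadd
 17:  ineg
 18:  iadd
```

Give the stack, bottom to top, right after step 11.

bipush -8  : -8
bipush -4  : -8 -4
idiv       : 2
bipush -7  : 2 -7
bipush -8  : 2 -7 -8
imul       : 2 56
bipush -25 : 2 56 -25
dup        : 2 56 -25 -25
iadd       : 2 56 -50
isub       : 2 106
bipush 9   : 2 106 9

[2, 106, 9]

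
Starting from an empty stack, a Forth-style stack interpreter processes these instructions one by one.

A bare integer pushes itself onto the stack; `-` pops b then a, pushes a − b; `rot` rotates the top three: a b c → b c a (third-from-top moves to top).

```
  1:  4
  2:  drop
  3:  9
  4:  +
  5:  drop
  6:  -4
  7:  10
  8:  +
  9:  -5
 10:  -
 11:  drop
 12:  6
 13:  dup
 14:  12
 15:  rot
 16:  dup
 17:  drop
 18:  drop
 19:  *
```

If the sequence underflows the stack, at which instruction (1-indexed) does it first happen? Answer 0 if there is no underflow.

4     [4]
drop  []
9     [9]
+  — needs 2 operands, stack has 1 → underflow

4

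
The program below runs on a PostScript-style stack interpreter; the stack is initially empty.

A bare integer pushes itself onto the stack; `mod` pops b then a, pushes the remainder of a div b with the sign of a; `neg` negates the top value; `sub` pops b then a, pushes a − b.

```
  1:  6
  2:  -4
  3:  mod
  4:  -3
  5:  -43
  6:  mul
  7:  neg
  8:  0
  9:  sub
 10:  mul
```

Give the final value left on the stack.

-258

6   : [6]
-4  : [6, -4]
mod : [2]
-3  : [2, -3]
-43 : [2, -3, -43]
mul : [2, 129]
neg : [2, -129]
0   : [2, -129, 0]
sub : [2, -129]
mul : [-258]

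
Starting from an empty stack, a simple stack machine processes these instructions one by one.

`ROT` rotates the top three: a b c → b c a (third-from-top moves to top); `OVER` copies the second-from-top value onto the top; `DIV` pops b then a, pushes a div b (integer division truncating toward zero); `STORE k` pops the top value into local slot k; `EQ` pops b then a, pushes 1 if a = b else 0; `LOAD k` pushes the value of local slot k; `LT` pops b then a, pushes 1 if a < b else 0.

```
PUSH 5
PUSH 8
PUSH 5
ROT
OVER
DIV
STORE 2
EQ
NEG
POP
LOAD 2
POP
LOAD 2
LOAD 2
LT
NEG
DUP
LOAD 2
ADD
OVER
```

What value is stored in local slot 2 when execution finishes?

1

PUSH 5  -> [5]
PUSH 8  -> [5, 8]
PUSH 5  -> [5, 8, 5]
ROT     -> [8, 5, 5]
OVER    -> [8, 5, 5, 5]
DIV     -> [8, 5, 1]
STORE 2 -> [8, 5]
EQ      -> [0]
NEG     -> [0]
POP     -> []
LOAD 2  -> [1]
POP     -> []
LOAD 2  -> [1]
LOAD 2  -> [1, 1]
LT      -> [0]
NEG     -> [0]
DUP     -> [0, 0]
LOAD 2  -> [0, 0, 1]
ADD     -> [0, 1]
OVER    -> [0, 1, 0]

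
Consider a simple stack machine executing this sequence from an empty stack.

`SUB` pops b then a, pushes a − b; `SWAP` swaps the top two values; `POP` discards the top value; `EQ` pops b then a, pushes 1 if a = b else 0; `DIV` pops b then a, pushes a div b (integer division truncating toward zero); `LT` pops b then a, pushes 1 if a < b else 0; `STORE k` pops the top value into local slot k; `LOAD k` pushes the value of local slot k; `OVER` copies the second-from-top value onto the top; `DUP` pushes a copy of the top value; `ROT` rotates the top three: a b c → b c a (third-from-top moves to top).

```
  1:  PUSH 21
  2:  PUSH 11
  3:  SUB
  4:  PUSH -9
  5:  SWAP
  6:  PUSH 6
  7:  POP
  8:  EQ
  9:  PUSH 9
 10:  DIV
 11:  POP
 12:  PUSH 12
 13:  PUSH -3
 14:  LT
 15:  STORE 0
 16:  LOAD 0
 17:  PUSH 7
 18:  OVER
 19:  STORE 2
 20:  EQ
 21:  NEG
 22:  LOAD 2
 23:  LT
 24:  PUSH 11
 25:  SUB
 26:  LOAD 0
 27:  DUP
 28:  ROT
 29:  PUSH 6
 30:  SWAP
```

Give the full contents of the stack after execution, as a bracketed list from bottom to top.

PUSH 21 : [21]
PUSH 11 : [21, 11]
SUB     : [10]
PUSH -9 : [10, -9]
SWAP    : [-9, 10]
PUSH 6  : [-9, 10, 6]
POP     : [-9, 10]
EQ      : [0]
PUSH 9  : [0, 9]
DIV     : [0]
POP     : []
PUSH 12 : [12]
PUSH -3 : [12, -3]
LT      : [0]
STORE 0 : []
LOAD 0  : [0]
PUSH 7  : [0, 7]
OVER    : [0, 7, 0]
STORE 2 : [0, 7]
EQ      : [0]
NEG     : [0]
LOAD 2  : [0, 0]
LT      : [0]
PUSH 11 : [0, 11]
SUB     : [-11]
LOAD 0  : [-11, 0]
DUP     : [-11, 0, 0]
ROT     : [0, 0, -11]
PUSH 6  : [0, 0, -11, 6]
SWAP    : [0, 0, 6, -11]

[0, 0, 6, -11]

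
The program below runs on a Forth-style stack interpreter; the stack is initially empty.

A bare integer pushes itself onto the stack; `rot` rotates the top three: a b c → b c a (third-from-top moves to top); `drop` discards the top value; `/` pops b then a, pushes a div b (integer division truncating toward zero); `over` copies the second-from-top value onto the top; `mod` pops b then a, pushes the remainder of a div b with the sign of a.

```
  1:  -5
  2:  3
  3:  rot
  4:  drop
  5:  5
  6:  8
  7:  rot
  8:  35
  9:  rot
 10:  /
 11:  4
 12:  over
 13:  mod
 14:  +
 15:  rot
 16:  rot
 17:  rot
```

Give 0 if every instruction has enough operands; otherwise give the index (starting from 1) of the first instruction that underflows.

3

-5 → [-5]
3  → [-5, 3]
rot  — needs 3 operands, stack has 2 → underflow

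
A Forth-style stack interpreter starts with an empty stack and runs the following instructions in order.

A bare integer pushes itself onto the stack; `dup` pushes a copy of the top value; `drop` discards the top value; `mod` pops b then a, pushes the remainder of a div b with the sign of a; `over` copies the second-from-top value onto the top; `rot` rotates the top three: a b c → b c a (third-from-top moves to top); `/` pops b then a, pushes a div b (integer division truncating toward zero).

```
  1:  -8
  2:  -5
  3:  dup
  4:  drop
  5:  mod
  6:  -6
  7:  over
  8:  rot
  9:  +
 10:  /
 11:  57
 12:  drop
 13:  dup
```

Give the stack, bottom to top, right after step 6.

-8   : [-8]
-5   : [-8, -5]
dup  : [-8, -5, -5]
drop : [-8, -5]
mod  : [-3]
-6   : [-3, -6]

[-3, -6]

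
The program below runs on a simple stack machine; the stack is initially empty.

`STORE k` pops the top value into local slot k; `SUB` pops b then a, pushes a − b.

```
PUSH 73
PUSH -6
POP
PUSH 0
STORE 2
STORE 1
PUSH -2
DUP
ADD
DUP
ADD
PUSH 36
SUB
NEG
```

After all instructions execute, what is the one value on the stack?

44

PUSH 73 : [73]
PUSH -6 : [73, -6]
POP     : [73]
PUSH 0  : [73, 0]
STORE 2 : [73]
STORE 1 : []
PUSH -2 : [-2]
DUP     : [-2, -2]
ADD     : [-4]
DUP     : [-4, -4]
ADD     : [-8]
PUSH 36 : [-8, 36]
SUB     : [-44]
NEG     : [44]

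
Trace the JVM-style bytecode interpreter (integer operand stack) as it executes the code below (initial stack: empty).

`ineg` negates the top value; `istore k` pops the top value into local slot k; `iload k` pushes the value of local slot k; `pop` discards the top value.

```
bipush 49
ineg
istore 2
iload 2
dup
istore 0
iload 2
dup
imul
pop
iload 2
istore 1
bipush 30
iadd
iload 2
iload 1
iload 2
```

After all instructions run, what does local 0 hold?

-49

bipush 49 → 49
ineg      → -49
istore 2  → (empty)
iload 2   → -49
dup       → -49 -49
istore 0  → -49
iload 2   → -49 -49
dup       → -49 -49 -49
imul      → -49 2401
pop       → -49
iload 2   → -49 -49
istore 1  → -49
bipush 30 → -49 30
iadd      → -19
iload 2   → -19 -49
iload 1   → -19 -49 -49
iload 2   → -19 -49 -49 -49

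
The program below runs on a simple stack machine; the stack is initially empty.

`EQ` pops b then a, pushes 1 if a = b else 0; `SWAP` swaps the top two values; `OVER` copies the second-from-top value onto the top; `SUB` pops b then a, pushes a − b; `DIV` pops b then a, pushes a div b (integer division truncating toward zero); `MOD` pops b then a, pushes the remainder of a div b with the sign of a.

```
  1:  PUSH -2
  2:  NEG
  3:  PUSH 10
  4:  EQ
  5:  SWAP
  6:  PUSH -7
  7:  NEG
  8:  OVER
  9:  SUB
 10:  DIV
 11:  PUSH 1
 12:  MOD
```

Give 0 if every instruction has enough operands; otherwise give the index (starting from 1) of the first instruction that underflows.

PUSH -2 -> [-2]
NEG     -> [2]
PUSH 10 -> [2, 10]
EQ      -> [0]
SWAP  — needs 2 operands, stack has 1 → underflow

5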